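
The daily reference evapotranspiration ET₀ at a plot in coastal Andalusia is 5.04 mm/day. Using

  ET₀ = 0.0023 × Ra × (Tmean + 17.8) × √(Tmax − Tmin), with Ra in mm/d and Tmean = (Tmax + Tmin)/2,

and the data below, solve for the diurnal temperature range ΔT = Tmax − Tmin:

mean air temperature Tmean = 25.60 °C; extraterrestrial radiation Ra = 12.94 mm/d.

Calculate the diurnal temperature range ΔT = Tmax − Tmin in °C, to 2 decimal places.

15.23 °C

√ΔT = ET₀ / [0.0023 × Ra × (Tmean+17.8)] = 5.04 / (0.0023 × 12.94 × 43.40) = 3.9019
ΔT = 3.9019² = 15.225 °C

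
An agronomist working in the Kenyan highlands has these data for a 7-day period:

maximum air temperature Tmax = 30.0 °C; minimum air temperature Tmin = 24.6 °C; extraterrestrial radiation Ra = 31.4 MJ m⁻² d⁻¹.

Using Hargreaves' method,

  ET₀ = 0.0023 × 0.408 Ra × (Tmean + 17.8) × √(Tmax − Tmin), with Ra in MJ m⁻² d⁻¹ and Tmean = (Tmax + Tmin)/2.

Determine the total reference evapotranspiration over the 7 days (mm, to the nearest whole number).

22 mm

Tmean = (30.0 + 24.6)/2 = 27.30 °C
0.408 Ra = 0.408 × 31.4 = 12.8112 mm/d equivalent
ET₀ = 0.0023 × 12.8112 × (27.30 + 17.8) × √5.4 = 0.0023 × 12.8112 × 45.10 × 2.3238 = 3.0881 mm/d
Over 7 days: 3.0881 × 7 = 21.617 mm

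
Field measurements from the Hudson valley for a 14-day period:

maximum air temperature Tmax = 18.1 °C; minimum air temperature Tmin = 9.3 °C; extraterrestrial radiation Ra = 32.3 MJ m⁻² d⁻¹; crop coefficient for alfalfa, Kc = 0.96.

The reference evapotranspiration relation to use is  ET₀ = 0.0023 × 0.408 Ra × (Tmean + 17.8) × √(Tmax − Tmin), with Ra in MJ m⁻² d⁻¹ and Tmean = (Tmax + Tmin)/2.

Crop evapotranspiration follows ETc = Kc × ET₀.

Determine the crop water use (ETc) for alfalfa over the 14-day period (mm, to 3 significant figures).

Tmean = (18.1 + 9.3)/2 = 13.70 °C
0.408 Ra = 0.408 × 32.3 = 13.1784 mm/d equivalent
ET₀ = 0.0023 × 13.1784 × (13.70 + 17.8) × √8.8 = 0.0023 × 13.1784 × 31.50 × 2.9665 = 2.8323 mm/d
ETc = Kc × ET₀ = 0.96 × 2.8323 = 2.7190 mm/d
Over 14 days: 2.7190 × 14 = 38.066 mm

38.1 mm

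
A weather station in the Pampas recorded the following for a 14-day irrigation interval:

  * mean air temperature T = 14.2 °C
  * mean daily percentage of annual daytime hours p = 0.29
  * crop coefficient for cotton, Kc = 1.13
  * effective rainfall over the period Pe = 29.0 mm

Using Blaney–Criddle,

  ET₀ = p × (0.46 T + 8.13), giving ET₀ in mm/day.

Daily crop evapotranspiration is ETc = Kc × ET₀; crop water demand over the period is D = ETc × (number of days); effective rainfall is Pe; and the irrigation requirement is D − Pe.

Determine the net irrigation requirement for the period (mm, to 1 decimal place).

ET₀ = 0.29 × (0.46 × 14.2 + 8.13) = 0.29 × 14.662 = 4.2520 mm/d
ETc = Kc × ET₀ = 1.13 × 4.2520 = 4.8048 mm/d
Crop demand D = ETc × 14 d = 4.8048 × 14 = 67.267 mm
D − Pe = 67.267 − 29.0 = 38.267 mm

38.3 mm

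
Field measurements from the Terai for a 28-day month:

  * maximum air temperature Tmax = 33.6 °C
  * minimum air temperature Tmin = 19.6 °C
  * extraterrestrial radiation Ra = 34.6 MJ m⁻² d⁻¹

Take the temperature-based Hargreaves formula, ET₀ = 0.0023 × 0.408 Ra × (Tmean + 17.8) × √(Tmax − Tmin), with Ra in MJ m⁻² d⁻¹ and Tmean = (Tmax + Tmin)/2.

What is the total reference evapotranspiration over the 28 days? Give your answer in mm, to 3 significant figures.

Tmean = (33.6 + 19.6)/2 = 26.60 °C
0.408 Ra = 0.408 × 34.6 = 14.1168 mm/d equivalent
ET₀ = 0.0023 × 14.1168 × (26.60 + 17.8) × √14.0 = 0.0023 × 14.1168 × 44.40 × 3.7417 = 5.3941 mm/d
Over 28 days: 5.3941 × 28 = 151.035 mm

151 mm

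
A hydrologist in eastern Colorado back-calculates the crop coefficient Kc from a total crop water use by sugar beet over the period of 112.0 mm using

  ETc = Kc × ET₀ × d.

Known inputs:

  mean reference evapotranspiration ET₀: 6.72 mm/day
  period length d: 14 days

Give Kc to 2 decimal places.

1.19

ETc = Kc × ET₀ × d  ⇒  Kc = ETc / (ET₀ × d)
Kc = 112.0 / (6.72 × 14) = 112.0 / 94.08 = 1.1905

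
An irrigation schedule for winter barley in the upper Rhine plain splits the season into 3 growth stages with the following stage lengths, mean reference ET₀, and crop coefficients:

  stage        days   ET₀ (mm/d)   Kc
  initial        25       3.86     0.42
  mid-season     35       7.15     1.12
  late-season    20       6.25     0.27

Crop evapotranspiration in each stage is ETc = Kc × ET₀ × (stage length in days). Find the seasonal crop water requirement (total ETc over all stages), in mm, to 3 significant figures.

initial: 0.42 × 3.86 × 25 = 40.53 mm
mid-season: 1.12 × 7.15 × 35 = 280.28 mm
late-season: 0.27 × 6.25 × 20 = 33.75 mm
Seasonal total = 354.56 mm

355 mm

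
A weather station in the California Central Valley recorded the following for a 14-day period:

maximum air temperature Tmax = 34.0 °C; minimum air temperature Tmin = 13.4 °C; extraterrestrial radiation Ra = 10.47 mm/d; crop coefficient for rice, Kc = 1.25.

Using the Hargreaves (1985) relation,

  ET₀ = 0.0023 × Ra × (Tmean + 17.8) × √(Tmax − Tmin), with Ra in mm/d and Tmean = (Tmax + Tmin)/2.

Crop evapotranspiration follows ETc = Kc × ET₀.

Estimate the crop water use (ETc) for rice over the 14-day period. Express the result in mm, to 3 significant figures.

79.4 mm

Tmean = (34.0 + 13.4)/2 = 23.70 °C
ET₀ = 0.0023 × 10.47 × (23.70 + 17.8) × √20.6 = 0.0023 × 10.47 × 41.50 × 4.5387 = 4.5358 mm/d
ETc = Kc × ET₀ = 1.25 × 4.5358 = 5.6698 mm/d
Over 14 days: 5.6698 × 14 = 79.377 mm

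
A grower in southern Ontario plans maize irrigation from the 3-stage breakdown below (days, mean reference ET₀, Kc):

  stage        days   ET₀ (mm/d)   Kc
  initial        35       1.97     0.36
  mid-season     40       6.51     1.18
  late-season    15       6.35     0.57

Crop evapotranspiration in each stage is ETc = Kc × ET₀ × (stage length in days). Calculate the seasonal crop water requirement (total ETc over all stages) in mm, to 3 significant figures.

initial: 0.36 × 1.97 × 35 = 24.82 mm
mid-season: 1.18 × 6.51 × 40 = 307.27 mm
late-season: 0.57 × 6.35 × 15 = 54.29 mm
Seasonal total = 386.38 mm

386 mm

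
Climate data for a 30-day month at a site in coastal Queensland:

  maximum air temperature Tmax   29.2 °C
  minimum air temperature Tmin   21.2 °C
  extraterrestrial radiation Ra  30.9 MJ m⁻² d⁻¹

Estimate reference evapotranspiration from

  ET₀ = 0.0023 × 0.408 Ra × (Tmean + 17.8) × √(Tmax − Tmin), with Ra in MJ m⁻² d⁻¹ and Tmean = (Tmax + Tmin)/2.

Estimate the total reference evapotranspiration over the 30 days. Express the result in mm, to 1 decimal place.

105.8 mm

Tmean = (29.2 + 21.2)/2 = 25.20 °C
0.408 Ra = 0.408 × 30.9 = 12.6072 mm/d equivalent
ET₀ = 0.0023 × 12.6072 × (25.20 + 17.8) × √8.0 = 0.0023 × 12.6072 × 43.00 × 2.8284 = 3.5266 mm/d
Over 30 days: 3.5266 × 30 = 105.798 mm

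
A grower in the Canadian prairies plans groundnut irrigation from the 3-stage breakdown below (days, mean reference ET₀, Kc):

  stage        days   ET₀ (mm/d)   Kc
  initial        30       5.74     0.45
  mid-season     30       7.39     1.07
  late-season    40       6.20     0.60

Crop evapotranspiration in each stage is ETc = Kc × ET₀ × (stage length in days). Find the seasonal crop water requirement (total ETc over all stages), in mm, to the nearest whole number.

464 mm

initial: 0.45 × 5.74 × 30 = 77.49 mm
mid-season: 1.07 × 7.39 × 30 = 237.22 mm
late-season: 0.60 × 6.20 × 40 = 148.80 mm
Seasonal total = 463.51 mm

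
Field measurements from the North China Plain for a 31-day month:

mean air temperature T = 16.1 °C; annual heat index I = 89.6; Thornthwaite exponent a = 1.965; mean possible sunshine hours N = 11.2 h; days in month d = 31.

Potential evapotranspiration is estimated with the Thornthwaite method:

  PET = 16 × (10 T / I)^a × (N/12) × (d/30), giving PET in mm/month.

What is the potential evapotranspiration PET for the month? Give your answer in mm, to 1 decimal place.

10T/I = 10 × 16.1 / 89.6 = 1.7969
(10T/I)^a = 1.7969^1.965 = 3.1633
Uncorrected PET = 16 × 3.1633 = 50.613 mm
Correction = (N/12)(d/30) = (11.2/12)(31/30) = 0.9644
PET = 50.613 × 0.9644 = 48.811 mm/month

48.8 mm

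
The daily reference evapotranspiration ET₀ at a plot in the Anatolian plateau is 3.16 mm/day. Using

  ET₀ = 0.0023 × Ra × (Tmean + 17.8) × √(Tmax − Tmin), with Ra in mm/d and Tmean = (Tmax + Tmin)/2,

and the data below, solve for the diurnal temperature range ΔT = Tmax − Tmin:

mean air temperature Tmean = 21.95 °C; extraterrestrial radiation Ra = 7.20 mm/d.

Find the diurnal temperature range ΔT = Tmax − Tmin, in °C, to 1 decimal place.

23.0 °C

√ΔT = ET₀ / [0.0023 × Ra × (Tmean+17.8)] = 3.16 / (0.0023 × 7.20 × 39.75) = 4.8005
ΔT = 4.8005² = 23.045 °C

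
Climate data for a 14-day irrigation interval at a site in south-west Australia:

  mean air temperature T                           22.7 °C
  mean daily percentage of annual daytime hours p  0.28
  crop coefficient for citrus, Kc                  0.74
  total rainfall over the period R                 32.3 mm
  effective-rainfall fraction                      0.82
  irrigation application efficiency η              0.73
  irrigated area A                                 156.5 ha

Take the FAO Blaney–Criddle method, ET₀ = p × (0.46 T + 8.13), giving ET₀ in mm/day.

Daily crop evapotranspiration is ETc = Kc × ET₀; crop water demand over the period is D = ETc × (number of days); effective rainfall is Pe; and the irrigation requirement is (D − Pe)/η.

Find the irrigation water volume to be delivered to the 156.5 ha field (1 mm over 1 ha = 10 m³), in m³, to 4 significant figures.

ET₀ = 0.28 × (0.46 × 22.7 + 8.13) = 0.28 × 18.572 = 5.2002 mm/d
ETc = Kc × ET₀ = 0.74 × 5.2002 = 3.8481 mm/d
Crop demand D = ETc × 14 d = 3.8481 × 14 = 53.873 mm
Pe = 0.82 × 32.3 = 26.486 mm
D − Pe = 53.873 − 26.486 = 27.387 mm
Gross irrigation = 27.387 / 0.73 = 37.516 mm
Volume = 37.516 mm × 156.5 ha × 10 = 58712.5 m³

58710 m³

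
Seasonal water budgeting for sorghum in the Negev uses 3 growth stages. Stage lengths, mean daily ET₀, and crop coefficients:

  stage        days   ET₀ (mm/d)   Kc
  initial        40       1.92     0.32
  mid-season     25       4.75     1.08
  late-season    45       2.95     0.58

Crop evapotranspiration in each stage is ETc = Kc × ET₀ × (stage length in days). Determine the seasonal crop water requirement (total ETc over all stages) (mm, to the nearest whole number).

230 mm

initial: 0.32 × 1.92 × 40 = 24.58 mm
mid-season: 1.08 × 4.75 × 25 = 128.25 mm
late-season: 0.58 × 2.95 × 45 = 77.00 mm
Seasonal total = 229.83 mm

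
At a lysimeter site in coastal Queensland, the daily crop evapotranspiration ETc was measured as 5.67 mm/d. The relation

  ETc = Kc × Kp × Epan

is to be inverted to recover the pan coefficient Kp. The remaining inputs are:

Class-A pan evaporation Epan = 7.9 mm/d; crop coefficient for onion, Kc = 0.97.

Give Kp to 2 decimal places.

0.74

ETc = Kc × Kp × Epan  ⇒  Kp = ETc / (Kc × Epan)
Kp = 5.67 / (0.97 × 7.9) = 5.67 / 7.663 = 0.7399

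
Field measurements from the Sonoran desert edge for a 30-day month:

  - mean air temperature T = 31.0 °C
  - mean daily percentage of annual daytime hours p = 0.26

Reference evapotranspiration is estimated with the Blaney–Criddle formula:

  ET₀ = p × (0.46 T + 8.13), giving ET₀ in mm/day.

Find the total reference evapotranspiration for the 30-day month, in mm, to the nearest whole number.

ET₀ = 0.26 × (0.46 × 31.0 + 8.13) = 0.26 × 22.390 = 5.8214 mm/d
Monthly total = 5.8214 × 30 = 174.642 mm

175 mm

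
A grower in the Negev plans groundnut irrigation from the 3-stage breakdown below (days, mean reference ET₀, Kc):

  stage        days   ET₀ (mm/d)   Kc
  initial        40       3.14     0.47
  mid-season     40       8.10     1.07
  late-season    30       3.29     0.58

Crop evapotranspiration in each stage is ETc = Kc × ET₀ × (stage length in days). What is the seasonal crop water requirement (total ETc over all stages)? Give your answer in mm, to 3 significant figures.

463 mm

initial: 0.47 × 3.14 × 40 = 59.03 mm
mid-season: 1.07 × 8.10 × 40 = 346.68 mm
late-season: 0.58 × 3.29 × 30 = 57.25 mm
Seasonal total = 462.96 mm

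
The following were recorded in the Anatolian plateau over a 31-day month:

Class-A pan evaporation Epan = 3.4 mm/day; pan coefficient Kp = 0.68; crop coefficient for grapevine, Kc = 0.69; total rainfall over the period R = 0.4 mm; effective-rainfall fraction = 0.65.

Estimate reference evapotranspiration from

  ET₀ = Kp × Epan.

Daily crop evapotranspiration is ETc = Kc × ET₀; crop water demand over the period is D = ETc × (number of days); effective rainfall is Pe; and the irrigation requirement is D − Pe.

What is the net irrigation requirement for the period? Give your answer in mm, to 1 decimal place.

ET₀ = 0.68 × 3.4 = 2.3120 mm/d
ETc = Kc × ET₀ = 0.69 × 2.3120 = 1.5953 mm/d
Crop demand D = ETc × 31 d = 1.5953 × 31 = 49.454 mm
Pe = 0.65 × 0.4 = 0.260 mm
D − Pe = 49.454 − 0.260 = 49.194 mm

49.2 mm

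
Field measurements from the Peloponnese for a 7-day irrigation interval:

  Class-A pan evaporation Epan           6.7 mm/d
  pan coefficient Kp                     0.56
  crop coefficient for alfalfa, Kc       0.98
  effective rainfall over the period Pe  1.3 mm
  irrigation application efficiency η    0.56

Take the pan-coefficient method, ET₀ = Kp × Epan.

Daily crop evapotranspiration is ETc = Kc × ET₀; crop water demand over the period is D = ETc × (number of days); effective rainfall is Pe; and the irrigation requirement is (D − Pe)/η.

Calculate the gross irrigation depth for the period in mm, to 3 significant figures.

ET₀ = 0.56 × 6.7 = 3.7520 mm/d
ETc = Kc × ET₀ = 0.98 × 3.7520 = 3.6770 mm/d
Crop demand D = ETc × 7 d = 3.6770 × 7 = 25.739 mm
D − Pe = 25.739 − 1.3 = 24.439 mm
Gross irrigation = 24.439 / 0.56 = 43.641 mm

43.6 mm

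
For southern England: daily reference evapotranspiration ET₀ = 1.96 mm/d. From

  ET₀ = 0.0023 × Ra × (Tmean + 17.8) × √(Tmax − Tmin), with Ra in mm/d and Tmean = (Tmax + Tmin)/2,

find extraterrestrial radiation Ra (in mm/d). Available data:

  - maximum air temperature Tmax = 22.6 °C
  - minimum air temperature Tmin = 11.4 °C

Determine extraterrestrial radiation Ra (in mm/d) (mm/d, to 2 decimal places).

7.32 mm/d

Tmean = 17.00 °C; √ΔT = 3.3466
Ra = ET₀ / [0.0023 × (Tmean+17.8) × √ΔT] = 1.96 / (0.0023 × 34.80 × 3.3466) = 7.317 mm/d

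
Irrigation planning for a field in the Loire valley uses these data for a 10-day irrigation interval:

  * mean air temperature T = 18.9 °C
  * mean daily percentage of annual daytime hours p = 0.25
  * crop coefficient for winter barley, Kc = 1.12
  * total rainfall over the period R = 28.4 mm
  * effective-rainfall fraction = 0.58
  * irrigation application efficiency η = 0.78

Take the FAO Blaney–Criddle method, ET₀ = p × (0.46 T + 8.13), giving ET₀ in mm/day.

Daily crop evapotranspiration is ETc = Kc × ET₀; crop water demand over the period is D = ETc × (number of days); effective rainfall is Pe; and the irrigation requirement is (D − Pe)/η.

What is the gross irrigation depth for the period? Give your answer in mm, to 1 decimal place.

39.3 mm

ET₀ = 0.25 × (0.46 × 18.9 + 8.13) = 0.25 × 16.824 = 4.2060 mm/d
ETc = Kc × ET₀ = 1.12 × 4.2060 = 4.7107 mm/d
Crop demand D = ETc × 10 d = 4.7107 × 10 = 47.107 mm
Pe = 0.58 × 28.4 = 16.472 mm
D − Pe = 47.107 − 16.472 = 30.635 mm
Gross irrigation = 30.635 / 0.78 = 39.276 mm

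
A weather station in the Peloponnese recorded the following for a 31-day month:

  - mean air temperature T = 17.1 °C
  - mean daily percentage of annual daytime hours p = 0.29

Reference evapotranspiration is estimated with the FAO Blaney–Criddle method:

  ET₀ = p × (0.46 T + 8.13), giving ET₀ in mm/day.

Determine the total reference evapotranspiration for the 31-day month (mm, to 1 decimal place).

143.8 mm

ET₀ = 0.29 × (0.46 × 17.1 + 8.13) = 0.29 × 15.996 = 4.6388 mm/d
Monthly total = 4.6388 × 31 = 143.803 mm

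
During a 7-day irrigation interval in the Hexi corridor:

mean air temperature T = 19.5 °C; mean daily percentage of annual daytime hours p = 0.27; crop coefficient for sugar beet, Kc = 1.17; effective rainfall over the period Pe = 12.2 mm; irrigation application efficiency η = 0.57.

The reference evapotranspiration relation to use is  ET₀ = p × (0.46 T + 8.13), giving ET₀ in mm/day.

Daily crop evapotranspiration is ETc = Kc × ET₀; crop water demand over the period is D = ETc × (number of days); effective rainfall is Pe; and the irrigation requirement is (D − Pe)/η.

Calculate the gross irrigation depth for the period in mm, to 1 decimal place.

44.9 mm

ET₀ = 0.27 × (0.46 × 19.5 + 8.13) = 0.27 × 17.100 = 4.6170 mm/d
ETc = Kc × ET₀ = 1.17 × 4.6170 = 5.4019 mm/d
Crop demand D = ETc × 7 d = 5.4019 × 7 = 37.813 mm
D − Pe = 37.813 − 12.2 = 25.613 mm
Gross irrigation = 25.613 / 0.57 = 44.935 mm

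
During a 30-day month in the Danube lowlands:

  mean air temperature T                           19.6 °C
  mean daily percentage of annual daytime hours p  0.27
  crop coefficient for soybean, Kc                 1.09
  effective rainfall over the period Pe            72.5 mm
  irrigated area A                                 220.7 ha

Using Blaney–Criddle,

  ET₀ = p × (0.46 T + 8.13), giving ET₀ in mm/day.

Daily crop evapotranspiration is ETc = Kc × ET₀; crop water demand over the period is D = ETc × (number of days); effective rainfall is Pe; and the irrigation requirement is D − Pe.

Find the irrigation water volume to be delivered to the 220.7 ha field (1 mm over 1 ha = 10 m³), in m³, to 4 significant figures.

174100 m³

ET₀ = 0.27 × (0.46 × 19.6 + 8.13) = 0.27 × 17.146 = 4.6294 mm/d
ETc = Kc × ET₀ = 1.09 × 4.6294 = 5.0460 mm/d
Crop demand D = ETc × 30 d = 5.0460 × 30 = 151.380 mm
D − Pe = 151.380 − 72.5 = 78.880 mm
Volume = 78.880 mm × 220.7 ha × 10 = 174088.2 m³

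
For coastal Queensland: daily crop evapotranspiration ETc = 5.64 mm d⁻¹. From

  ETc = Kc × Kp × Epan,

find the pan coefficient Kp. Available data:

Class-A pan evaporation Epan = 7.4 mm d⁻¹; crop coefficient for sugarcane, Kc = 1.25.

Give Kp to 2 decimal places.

0.61

ETc = Kc × Kp × Epan  ⇒  Kp = ETc / (Kc × Epan)
Kp = 5.64 / (1.25 × 7.4) = 5.64 / 9.250 = 0.6097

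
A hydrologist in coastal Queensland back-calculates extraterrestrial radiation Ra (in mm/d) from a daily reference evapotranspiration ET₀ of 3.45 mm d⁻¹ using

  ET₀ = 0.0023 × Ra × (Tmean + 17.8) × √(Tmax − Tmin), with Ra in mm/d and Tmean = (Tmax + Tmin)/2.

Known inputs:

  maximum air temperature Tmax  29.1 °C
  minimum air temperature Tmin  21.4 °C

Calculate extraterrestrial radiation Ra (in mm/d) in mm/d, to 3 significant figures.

Tmean = 25.25 °C; √ΔT = 2.7749
Ra = ET₀ / [0.0023 × (Tmean+17.8) × √ΔT] = 3.45 / (0.0023 × 43.05 × 2.7749) = 12.557 mm/d

12.6 mm/d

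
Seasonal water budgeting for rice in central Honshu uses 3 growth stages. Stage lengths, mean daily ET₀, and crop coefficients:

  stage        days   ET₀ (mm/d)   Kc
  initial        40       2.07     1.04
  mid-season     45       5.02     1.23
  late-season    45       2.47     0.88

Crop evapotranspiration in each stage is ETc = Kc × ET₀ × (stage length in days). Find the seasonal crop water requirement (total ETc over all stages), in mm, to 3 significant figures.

initial: 1.04 × 2.07 × 40 = 86.11 mm
mid-season: 1.23 × 5.02 × 45 = 277.86 mm
late-season: 0.88 × 2.47 × 45 = 97.81 mm
Seasonal total = 461.78 mm

462 mm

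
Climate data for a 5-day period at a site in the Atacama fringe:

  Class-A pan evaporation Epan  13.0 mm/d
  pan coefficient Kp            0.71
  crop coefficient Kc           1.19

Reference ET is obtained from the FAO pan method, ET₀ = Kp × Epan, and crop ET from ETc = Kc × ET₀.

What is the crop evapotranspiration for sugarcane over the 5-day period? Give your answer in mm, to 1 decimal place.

ET₀ = 0.71 × 13.0 = 9.2300 mm/d
ETc = Kc × ET₀ = 1.19 × 9.2300 = 10.9837 mm/d
Over 5 days: 10.9837 × 5 = 54.919 mm

54.9 mm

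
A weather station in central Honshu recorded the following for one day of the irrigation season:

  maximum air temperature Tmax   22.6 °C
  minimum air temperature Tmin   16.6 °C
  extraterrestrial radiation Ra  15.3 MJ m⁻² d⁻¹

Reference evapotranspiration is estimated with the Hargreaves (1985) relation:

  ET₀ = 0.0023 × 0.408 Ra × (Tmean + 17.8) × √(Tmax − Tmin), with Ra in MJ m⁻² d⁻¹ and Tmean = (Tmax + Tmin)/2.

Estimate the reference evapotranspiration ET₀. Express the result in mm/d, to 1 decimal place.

1.3 mm/d

Tmean = (22.6 + 16.6)/2 = 19.60 °C
0.408 Ra = 0.408 × 15.3 = 6.2424 mm/d equivalent
ET₀ = 0.0023 × 6.2424 × (19.60 + 17.8) × √6.0 = 0.0023 × 6.2424 × 37.40 × 2.4495 = 1.3153 mm/d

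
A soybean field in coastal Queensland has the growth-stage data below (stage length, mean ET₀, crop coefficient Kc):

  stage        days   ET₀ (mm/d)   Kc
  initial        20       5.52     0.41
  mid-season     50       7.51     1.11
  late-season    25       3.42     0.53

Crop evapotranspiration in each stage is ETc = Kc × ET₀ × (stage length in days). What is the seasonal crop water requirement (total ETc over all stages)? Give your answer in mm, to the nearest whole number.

507 mm

initial: 0.41 × 5.52 × 20 = 45.26 mm
mid-season: 1.11 × 7.51 × 50 = 416.81 mm
late-season: 0.53 × 3.42 × 25 = 45.32 mm
Seasonal total = 507.39 mm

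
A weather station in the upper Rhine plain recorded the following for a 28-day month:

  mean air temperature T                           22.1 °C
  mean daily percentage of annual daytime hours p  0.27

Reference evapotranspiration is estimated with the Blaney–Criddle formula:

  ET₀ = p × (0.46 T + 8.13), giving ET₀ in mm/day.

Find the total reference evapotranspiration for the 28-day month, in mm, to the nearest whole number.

138 mm

ET₀ = 0.27 × (0.46 × 22.1 + 8.13) = 0.27 × 18.296 = 4.9399 mm/d
Monthly total = 4.9399 × 28 = 138.317 mm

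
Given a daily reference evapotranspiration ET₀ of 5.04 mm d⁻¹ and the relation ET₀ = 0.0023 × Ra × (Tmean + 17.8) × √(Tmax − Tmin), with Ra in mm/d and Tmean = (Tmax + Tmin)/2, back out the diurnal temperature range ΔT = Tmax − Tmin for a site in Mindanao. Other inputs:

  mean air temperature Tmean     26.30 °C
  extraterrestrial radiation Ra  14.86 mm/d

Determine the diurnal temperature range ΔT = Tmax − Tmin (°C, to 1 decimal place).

11.2 °C

√ΔT = ET₀ / [0.0023 × Ra × (Tmean+17.8)] = 5.04 / (0.0023 × 14.86 × 44.10) = 3.3438
ΔT = 3.3438² = 11.181 °C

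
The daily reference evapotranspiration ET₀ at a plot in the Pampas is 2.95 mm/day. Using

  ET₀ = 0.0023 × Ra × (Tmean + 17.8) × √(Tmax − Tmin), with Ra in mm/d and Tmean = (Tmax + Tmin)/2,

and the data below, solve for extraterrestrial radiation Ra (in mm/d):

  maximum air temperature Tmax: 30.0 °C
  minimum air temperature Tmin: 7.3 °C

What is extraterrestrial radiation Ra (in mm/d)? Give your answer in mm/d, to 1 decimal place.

7.4 mm/d

Tmean = 18.65 °C; √ΔT = 4.7645
Ra = ET₀ / [0.0023 × (Tmean+17.8) × √ΔT] = 2.95 / (0.0023 × 36.45 × 4.7645) = 7.385 mm/d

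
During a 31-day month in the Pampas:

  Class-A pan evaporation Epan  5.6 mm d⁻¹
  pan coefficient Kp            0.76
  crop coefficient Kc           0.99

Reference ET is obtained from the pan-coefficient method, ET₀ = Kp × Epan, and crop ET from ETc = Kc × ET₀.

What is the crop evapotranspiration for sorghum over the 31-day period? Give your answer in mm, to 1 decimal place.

130.6 mm

ET₀ = 0.76 × 5.6 = 4.2560 mm/d
ETc = Kc × ET₀ = 0.99 × 4.2560 = 4.2134 mm/d
Over 31 days: 4.2134 × 31 = 130.615 mm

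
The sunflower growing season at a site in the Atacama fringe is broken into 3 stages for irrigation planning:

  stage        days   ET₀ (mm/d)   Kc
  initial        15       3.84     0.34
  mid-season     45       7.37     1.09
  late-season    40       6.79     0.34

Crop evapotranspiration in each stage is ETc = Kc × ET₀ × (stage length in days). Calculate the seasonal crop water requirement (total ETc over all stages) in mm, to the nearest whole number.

473 mm

initial: 0.34 × 3.84 × 15 = 19.58 mm
mid-season: 1.09 × 7.37 × 45 = 361.50 mm
late-season: 0.34 × 6.79 × 40 = 92.34 mm
Seasonal total = 473.42 mm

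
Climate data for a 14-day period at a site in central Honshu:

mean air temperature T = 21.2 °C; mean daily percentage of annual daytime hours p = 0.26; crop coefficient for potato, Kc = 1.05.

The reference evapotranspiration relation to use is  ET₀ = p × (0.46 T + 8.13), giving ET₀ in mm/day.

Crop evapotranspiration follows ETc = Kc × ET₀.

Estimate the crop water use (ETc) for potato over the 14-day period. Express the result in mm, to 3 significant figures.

68.3 mm

ET₀ = 0.26 × (0.46 × 21.2 + 8.13) = 0.26 × 17.882 = 4.6493 mm/d
ETc = Kc × ET₀ = 1.05 × 4.6493 = 4.8818 mm/d
Over 14 days: 4.8818 × 14 = 68.345 mm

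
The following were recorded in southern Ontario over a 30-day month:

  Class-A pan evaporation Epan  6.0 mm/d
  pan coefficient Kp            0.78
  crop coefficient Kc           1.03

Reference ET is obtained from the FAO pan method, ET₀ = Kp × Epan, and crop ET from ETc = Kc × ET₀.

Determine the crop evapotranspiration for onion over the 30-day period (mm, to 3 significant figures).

ET₀ = 0.78 × 6.0 = 4.6800 mm/d
ETc = Kc × ET₀ = 1.03 × 4.6800 = 4.8204 mm/d
Over 30 days: 4.8204 × 30 = 144.612 mm

145 mm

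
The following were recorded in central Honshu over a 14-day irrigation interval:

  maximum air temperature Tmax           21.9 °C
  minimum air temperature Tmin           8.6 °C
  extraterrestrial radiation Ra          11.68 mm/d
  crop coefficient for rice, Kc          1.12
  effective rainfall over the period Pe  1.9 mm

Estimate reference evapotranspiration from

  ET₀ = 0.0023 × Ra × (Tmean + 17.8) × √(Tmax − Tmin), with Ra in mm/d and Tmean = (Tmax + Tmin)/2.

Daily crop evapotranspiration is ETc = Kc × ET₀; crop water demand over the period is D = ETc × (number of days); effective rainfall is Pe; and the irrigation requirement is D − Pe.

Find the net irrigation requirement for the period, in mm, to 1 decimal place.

Tmean = (21.9 + 8.6)/2 = 15.25 °C
ET₀ = 0.0023 × 11.68 × (15.25 + 17.8) × √13.3 = 0.0023 × 11.68 × 33.05 × 3.6469 = 3.2379 mm/d
ETc = Kc × ET₀ = 1.12 × 3.2379 = 3.6264 mm/d
Crop demand D = ETc × 14 d = 3.6264 × 14 = 50.770 mm
D − Pe = 50.770 − 1.9 = 48.870 mm

48.9 mm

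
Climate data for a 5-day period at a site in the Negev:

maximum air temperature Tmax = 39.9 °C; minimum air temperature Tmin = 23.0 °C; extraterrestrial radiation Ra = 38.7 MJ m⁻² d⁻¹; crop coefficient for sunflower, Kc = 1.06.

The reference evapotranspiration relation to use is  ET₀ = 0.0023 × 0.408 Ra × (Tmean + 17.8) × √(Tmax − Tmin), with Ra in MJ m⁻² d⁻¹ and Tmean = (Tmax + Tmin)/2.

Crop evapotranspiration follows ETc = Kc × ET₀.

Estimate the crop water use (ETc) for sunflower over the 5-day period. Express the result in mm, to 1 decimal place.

Tmean = (39.9 + 23.0)/2 = 31.45 °C
0.408 Ra = 0.408 × 38.7 = 15.7896 mm/d equivalent
ET₀ = 0.0023 × 15.7896 × (31.45 + 17.8) × √16.9 = 0.0023 × 15.7896 × 49.25 × 4.1110 = 7.3528 mm/d
ETc = Kc × ET₀ = 1.06 × 7.3528 = 7.7940 mm/d
Over 5 days: 7.7940 × 5 = 38.970 mm

39.0 mm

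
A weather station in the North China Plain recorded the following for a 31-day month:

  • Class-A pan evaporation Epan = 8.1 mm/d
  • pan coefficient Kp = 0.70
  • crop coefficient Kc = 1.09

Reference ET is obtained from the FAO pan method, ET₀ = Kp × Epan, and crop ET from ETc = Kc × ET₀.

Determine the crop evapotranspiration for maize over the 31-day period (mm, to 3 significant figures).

ET₀ = 0.70 × 8.1 = 5.6700 mm/d
ETc = Kc × ET₀ = 1.09 × 5.6700 = 6.1803 mm/d
Over 31 days: 6.1803 × 31 = 191.589 mm

192 mm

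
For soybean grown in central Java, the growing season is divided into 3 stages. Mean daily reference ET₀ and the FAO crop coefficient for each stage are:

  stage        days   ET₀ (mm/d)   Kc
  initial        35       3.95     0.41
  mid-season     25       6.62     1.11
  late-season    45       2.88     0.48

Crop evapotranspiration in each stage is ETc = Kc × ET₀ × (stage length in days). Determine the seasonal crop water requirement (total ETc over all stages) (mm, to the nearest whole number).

303 mm

initial: 0.41 × 3.95 × 35 = 56.68 mm
mid-season: 1.11 × 6.62 × 25 = 183.71 mm
late-season: 0.48 × 2.88 × 45 = 62.21 mm
Seasonal total = 302.60 mm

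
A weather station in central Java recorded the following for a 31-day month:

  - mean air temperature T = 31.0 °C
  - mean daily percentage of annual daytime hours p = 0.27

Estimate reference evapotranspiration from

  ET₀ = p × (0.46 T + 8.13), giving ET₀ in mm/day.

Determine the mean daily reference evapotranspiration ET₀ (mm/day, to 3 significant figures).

6.05 mm/day

ET₀ = 0.27 × (0.46 × 31.0 + 8.13) = 0.27 × 22.390 = 6.0453 mm/d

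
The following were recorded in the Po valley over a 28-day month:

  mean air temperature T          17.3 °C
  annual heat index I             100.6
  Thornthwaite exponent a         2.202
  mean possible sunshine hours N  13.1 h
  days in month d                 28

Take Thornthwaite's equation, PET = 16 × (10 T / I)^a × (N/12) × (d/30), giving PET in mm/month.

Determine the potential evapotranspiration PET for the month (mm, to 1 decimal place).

10T/I = 10 × 17.3 / 100.6 = 1.7197
(10T/I)^a = 1.7197^2.202 = 3.2996
Uncorrected PET = 16 × 3.2996 = 52.794 mm
Correction = (N/12)(d/30) = (13.1/12)(28/30) = 1.0189
PET = 52.794 × 1.0189 = 53.792 mm/month

53.8 mm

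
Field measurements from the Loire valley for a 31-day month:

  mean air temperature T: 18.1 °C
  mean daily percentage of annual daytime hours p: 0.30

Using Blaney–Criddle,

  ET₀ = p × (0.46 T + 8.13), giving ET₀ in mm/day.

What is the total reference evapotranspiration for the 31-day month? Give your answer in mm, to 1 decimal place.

ET₀ = 0.30 × (0.46 × 18.1 + 8.13) = 0.30 × 16.456 = 4.9368 mm/d
Monthly total = 4.9368 × 31 = 153.041 mm

153.0 mm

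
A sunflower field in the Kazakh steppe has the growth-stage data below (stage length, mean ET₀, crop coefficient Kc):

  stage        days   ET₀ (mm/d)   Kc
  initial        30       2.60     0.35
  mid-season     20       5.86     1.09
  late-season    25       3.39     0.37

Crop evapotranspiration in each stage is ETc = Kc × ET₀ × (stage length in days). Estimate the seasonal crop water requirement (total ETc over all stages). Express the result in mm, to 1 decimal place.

initial: 0.35 × 2.60 × 30 = 27.30 mm
mid-season: 1.09 × 5.86 × 20 = 127.75 mm
late-season: 0.37 × 3.39 × 25 = 31.36 mm
Seasonal total = 186.41 mm

186.4 mm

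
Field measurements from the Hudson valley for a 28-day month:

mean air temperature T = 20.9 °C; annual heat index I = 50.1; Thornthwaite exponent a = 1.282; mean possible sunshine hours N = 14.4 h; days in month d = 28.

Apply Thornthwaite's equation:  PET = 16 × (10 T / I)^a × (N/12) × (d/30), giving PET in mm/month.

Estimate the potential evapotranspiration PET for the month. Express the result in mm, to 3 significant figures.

10T/I = 10 × 20.9 / 50.1 = 4.1717
(10T/I)^a = 4.1717^1.282 = 6.2408
Uncorrected PET = 16 × 6.2408 = 99.853 mm
Correction = (N/12)(d/30) = (14.4/12)(28/30) = 1.1200
PET = 99.853 × 1.1200 = 111.835 mm/month

112 mm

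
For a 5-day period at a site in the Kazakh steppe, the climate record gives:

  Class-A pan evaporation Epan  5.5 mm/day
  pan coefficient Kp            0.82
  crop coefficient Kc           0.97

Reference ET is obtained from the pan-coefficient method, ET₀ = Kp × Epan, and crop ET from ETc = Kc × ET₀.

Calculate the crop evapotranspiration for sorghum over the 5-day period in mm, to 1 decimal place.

ET₀ = 0.82 × 5.5 = 4.5100 mm/d
ETc = Kc × ET₀ = 0.97 × 4.5100 = 4.3747 mm/d
Over 5 days: 4.3747 × 5 = 21.874 mm

21.9 mm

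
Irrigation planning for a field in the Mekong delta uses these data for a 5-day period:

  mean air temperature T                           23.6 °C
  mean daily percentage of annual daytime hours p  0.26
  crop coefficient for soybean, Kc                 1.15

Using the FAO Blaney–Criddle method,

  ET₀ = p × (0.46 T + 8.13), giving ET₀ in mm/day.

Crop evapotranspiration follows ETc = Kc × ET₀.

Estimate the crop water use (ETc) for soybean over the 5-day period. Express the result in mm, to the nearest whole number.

28 mm

ET₀ = 0.26 × (0.46 × 23.6 + 8.13) = 0.26 × 18.986 = 4.9364 mm/d
ETc = Kc × ET₀ = 1.15 × 4.9364 = 5.6769 mm/d
Over 5 days: 5.6769 × 5 = 28.385 mm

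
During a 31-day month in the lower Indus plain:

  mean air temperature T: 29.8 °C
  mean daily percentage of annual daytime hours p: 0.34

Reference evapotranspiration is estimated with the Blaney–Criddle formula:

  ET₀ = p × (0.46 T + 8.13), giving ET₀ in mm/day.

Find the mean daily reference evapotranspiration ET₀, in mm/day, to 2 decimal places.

ET₀ = 0.34 × (0.46 × 29.8 + 8.13) = 0.34 × 21.838 = 7.4249 mm/d

7.42 mm/day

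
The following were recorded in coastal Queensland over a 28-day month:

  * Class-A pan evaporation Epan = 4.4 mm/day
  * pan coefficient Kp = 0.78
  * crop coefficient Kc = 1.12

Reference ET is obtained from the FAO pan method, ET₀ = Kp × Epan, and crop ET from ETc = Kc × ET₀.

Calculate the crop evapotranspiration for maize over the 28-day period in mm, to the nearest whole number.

108 mm

ET₀ = 0.78 × 4.4 = 3.4320 mm/d
ETc = Kc × ET₀ = 1.12 × 3.4320 = 3.8438 mm/d
Over 28 days: 3.8438 × 28 = 107.626 mm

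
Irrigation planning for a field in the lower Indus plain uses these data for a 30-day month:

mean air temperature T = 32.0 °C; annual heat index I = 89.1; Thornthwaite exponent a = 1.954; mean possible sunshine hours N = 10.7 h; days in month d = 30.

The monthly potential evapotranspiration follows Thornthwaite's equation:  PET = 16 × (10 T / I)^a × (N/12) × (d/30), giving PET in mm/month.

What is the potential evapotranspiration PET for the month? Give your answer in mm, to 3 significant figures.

174 mm

10T/I = 10 × 32.0 / 89.1 = 3.5915
(10T/I)^a = 3.5915^1.954 = 12.1621
Uncorrected PET = 16 × 12.1621 = 194.594 mm
Correction = (N/12)(d/30) = (10.7/12)(30/30) = 0.8917
PET = 194.594 × 0.8917 = 173.519 mm/month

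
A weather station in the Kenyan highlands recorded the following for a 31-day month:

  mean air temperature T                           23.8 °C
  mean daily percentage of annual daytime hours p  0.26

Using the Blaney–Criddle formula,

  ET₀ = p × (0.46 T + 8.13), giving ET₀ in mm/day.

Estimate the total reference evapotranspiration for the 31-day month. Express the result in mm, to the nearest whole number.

ET₀ = 0.26 × (0.46 × 23.8 + 8.13) = 0.26 × 19.078 = 4.9603 mm/d
Monthly total = 4.9603 × 31 = 153.769 mm

154 mm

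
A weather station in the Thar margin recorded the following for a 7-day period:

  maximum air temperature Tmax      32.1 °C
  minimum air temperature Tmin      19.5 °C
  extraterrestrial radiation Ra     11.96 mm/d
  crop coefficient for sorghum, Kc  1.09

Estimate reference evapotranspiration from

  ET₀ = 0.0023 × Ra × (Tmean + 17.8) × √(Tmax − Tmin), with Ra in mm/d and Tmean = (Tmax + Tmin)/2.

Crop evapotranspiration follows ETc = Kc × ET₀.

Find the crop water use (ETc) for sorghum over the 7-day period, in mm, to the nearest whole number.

32 mm

Tmean = (32.1 + 19.5)/2 = 25.80 °C
ET₀ = 0.0023 × 11.96 × (25.80 + 17.8) × √12.6 = 0.0023 × 11.96 × 43.60 × 3.5496 = 4.2572 mm/d
ETc = Kc × ET₀ = 1.09 × 4.2572 = 4.6403 mm/d
Over 7 days: 4.6403 × 7 = 32.482 mm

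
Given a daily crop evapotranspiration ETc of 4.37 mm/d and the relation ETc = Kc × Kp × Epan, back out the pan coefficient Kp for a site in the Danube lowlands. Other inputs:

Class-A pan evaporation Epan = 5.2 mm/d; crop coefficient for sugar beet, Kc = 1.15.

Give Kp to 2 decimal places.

ETc = Kc × Kp × Epan  ⇒  Kp = ETc / (Kc × Epan)
Kp = 4.37 / (1.15 × 5.2) = 4.37 / 5.980 = 0.7308

0.73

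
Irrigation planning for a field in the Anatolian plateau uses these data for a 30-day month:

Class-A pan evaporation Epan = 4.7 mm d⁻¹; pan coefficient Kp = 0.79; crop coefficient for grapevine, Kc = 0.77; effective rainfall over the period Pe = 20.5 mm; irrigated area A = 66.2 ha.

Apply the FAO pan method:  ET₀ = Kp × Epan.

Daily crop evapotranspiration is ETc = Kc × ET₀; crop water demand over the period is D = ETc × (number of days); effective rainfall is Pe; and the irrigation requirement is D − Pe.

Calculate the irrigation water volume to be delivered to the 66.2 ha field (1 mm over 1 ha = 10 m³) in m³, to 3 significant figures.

43200 m³

ET₀ = 0.79 × 4.7 = 3.7130 mm/d
ETc = Kc × ET₀ = 0.77 × 3.7130 = 2.8590 mm/d
Crop demand D = ETc × 30 d = 2.8590 × 30 = 85.770 mm
D − Pe = 85.770 − 20.5 = 65.270 mm
Volume = 65.270 mm × 66.2 ha × 10 = 43208.7 m³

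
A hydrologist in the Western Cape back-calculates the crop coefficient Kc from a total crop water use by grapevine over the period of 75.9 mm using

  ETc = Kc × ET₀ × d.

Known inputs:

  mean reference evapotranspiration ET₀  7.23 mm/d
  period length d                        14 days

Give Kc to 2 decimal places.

ETc = Kc × ET₀ × d  ⇒  Kc = ETc / (ET₀ × d)
Kc = 75.9 / (7.23 × 14) = 75.9 / 101.22 = 0.7499

0.75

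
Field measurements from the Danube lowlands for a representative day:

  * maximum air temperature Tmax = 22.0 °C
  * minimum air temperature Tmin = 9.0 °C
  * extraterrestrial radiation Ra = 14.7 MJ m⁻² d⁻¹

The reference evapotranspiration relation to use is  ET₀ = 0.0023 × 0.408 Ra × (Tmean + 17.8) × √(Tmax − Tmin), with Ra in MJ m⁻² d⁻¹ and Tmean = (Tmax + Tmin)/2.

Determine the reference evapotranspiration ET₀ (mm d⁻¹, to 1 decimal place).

Tmean = (22.0 + 9.0)/2 = 15.50 °C
0.408 Ra = 0.408 × 14.7 = 5.9976 mm/d equivalent
ET₀ = 0.0023 × 5.9976 × (15.50 + 17.8) × √13.0 = 0.0023 × 5.9976 × 33.30 × 3.6056 = 1.6563 mm/d

1.7 mm d⁻¹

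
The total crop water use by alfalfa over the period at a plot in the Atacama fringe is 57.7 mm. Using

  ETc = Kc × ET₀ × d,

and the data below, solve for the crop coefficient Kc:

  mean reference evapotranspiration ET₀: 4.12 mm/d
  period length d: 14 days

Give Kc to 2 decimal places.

ETc = Kc × ET₀ × d  ⇒  Kc = ETc / (ET₀ × d)
Kc = 57.7 / (4.12 × 14) = 57.7 / 57.68 = 1.0003

1.00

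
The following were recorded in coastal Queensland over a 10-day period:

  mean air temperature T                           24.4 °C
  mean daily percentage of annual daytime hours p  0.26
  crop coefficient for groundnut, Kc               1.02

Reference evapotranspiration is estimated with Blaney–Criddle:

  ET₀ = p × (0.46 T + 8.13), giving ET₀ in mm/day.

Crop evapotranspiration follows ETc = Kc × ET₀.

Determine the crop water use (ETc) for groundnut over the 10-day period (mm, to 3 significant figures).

51.3 mm

ET₀ = 0.26 × (0.46 × 24.4 + 8.13) = 0.26 × 19.354 = 5.0320 mm/d
ETc = Kc × ET₀ = 1.02 × 5.0320 = 5.1326 mm/d
Over 10 days: 5.1326 × 10 = 51.326 mm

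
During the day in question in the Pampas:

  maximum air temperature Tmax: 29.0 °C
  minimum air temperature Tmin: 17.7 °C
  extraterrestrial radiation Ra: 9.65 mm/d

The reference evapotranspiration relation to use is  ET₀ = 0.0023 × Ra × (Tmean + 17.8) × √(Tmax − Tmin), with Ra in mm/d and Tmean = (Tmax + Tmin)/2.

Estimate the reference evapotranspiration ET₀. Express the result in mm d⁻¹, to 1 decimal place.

Tmean = (29.0 + 17.7)/2 = 23.35 °C
ET₀ = 0.0023 × 9.65 × (23.35 + 17.8) × √11.3 = 0.0023 × 9.65 × 41.15 × 3.3615 = 3.0701 mm/d

3.1 mm d⁻¹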